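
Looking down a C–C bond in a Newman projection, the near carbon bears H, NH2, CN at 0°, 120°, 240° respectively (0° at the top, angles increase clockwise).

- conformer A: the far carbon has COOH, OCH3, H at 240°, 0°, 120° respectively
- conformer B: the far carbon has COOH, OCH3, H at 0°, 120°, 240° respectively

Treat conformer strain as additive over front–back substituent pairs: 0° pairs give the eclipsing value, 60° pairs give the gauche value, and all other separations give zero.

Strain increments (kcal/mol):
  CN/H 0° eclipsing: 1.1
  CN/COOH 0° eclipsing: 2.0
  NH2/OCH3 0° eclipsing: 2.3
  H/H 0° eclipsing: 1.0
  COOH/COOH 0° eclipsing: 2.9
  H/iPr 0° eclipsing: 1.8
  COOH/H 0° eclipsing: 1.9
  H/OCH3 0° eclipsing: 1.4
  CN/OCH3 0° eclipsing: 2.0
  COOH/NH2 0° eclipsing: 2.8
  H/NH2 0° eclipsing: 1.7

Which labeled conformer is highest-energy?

B

A (eclipsed): H(0°)/OCH3(0°) eclipsed 1.4; NH2(120°)/H(120°) eclipsed 1.7; CN(240°)/COOH(240°) eclipsed 2.0 → 5.1 kcal/mol.
B (eclipsed): H(0°)/COOH(0°) eclipsed 1.9; NH2(120°)/OCH3(120°) eclipsed 2.3; CN(240°)/H(240°) eclipsed 1.1 → 5.3 kcal/mol.
B has the highest total (5.3 kcal/mol).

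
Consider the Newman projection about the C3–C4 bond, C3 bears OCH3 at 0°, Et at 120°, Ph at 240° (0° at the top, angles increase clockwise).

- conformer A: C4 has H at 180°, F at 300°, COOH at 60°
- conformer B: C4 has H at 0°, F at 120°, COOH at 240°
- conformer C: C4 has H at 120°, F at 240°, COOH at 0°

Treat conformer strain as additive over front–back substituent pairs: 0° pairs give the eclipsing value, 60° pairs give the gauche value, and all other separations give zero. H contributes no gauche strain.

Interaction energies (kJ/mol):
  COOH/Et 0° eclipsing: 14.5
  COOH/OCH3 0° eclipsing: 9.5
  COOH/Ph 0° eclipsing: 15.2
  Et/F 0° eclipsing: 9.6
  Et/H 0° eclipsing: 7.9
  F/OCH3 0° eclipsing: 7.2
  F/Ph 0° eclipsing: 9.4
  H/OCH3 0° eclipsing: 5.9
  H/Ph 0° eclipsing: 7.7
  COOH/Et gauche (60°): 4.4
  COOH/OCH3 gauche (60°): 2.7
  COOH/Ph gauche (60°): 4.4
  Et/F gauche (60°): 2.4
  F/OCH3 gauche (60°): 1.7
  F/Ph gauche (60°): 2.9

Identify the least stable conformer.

B

A is staggered. OCH3 at 0° is gauche with F at 300° (1.7); OCH3 at 0° is gauche with COOH at 60° (2.7); Et at 120° is gauche with COOH at 60° (4.4); Ph at 240° is gauche with F at 300° (2.9). Total 11.7 kJ/mol.
B is eclipsed. OCH3 at 0° is eclipsed with H at 0° (5.9); Et at 120° is eclipsed with F at 120° (9.6); Ph at 240° is eclipsed with COOH at 240° (15.2). Total 30.7 kJ/mol.
C is eclipsed. OCH3 at 0° is eclipsed with COOH at 0° (9.5); Et at 120° is eclipsed with H at 120° (7.9); Ph at 240° is eclipsed with F at 240° (9.4). Total 26.8 kJ/mol.
B has the highest total (30.7 kJ/mol).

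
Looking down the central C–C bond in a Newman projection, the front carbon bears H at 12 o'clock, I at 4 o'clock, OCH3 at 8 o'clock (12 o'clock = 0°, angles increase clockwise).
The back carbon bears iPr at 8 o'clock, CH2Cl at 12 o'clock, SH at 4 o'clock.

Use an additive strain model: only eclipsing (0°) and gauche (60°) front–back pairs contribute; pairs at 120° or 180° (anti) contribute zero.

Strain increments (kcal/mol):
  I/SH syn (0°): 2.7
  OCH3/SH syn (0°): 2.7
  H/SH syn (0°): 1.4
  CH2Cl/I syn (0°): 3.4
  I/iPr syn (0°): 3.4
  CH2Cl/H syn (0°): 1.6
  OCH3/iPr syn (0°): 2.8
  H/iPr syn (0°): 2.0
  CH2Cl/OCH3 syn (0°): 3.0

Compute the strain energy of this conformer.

This conformer (eclipsed): H(0°)/CH2Cl(0°) eclipsed 1.6; I(120°)/SH(120°) eclipsed 2.7; OCH3(240°)/iPr(240°) eclipsed 2.8 → 7.1 kcal/mol.

7.1 kcal/mol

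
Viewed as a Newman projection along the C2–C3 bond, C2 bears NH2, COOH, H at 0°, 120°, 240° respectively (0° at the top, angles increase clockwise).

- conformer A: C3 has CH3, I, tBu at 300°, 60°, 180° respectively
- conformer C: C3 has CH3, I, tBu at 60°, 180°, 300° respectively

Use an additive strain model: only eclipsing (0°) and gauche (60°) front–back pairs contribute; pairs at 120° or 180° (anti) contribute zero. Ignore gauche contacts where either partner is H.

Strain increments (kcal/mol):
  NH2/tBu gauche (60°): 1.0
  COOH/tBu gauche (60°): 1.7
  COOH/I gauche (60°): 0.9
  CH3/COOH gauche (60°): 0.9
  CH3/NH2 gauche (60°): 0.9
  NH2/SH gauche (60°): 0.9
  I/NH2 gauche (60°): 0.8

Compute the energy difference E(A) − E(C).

A (staggered): NH2–CH3 gauche, NH2–I gauche, COOH–I gauche, COOH–tBu gauche; 0.9 + 0.8 + 0.9 + 1.7 = 4.3 kcal/mol.
C (staggered): NH2–CH3 gauche, NH2–tBu gauche, COOH–CH3 gauche, COOH–I gauche; 0.9 + 1.0 + 0.9 + 0.9 = 3.7 kcal/mol.
E(A) − E(C) = 4.3 − 3.7 = +0.6 kcal/mol.

+0.6 kcal/mol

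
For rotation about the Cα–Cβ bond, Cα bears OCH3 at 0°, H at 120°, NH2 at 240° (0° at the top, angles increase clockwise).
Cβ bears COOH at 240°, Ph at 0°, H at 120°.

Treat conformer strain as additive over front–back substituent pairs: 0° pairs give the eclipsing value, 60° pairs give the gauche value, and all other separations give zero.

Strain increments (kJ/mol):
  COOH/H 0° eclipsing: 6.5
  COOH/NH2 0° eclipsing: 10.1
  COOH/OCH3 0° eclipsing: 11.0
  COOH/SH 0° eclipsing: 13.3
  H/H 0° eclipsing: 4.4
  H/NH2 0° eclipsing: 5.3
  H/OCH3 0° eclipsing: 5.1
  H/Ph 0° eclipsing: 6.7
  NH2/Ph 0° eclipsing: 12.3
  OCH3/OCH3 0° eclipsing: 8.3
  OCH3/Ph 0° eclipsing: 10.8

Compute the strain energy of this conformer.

25.3 kJ/mol

This conformer is eclipsed. OCH3 at 0° is eclipsed with Ph at 0° (10.8); H at 120° is eclipsed with H at 120° (4.4); NH2 at 240° is eclipsed with COOH at 240° (10.1). Total 25.3 kJ/mol.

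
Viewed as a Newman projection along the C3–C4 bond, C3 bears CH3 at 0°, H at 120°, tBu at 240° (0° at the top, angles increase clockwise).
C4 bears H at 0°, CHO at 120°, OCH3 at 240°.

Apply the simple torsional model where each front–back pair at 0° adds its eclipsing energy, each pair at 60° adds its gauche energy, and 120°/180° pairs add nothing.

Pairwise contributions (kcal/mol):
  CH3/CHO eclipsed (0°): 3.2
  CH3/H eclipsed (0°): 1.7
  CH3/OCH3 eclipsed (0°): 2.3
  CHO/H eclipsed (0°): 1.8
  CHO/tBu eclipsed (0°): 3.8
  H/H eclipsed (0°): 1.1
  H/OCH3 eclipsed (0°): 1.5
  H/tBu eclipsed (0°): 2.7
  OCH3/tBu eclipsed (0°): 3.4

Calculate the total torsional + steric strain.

6.9 kcal/mol

This conformer (eclipsed): CH3(0°)/H(0°) eclipsed 1.7; H(120°)/CHO(120°) eclipsed 1.8; tBu(240°)/OCH3(240°) eclipsed 3.4 → 6.9 kcal/mol.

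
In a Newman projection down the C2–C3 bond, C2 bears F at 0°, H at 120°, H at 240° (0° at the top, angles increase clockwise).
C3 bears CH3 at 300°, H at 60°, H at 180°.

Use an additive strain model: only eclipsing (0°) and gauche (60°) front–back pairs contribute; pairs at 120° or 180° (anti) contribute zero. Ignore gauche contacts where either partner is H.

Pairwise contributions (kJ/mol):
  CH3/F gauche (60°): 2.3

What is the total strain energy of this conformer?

2.3 kJ/mol

This conformer (staggered): F(0°)/CH3(300°) gauche 2.3 → 2.3 kJ/mol.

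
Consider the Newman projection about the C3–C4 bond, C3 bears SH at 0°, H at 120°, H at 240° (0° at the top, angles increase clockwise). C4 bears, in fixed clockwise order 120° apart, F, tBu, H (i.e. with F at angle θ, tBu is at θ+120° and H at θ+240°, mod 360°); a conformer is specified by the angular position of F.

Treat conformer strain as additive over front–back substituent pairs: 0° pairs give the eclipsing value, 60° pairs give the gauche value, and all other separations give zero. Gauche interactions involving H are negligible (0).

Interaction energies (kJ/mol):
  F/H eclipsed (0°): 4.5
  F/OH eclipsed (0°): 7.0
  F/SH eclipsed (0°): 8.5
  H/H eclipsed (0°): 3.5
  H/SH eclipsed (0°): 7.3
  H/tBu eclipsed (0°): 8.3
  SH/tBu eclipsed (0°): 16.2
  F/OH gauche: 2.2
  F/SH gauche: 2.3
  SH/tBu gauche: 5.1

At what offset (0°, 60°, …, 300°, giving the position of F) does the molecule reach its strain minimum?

F at 0° (eclipsed): SH(0°)/F(0°) eclipsed 8.5; H(120°)/tBu(120°) eclipsed 8.3; H(240°)/H(240°) eclipsed 3.5 → 20.3 kJ/mol.
F at 60° (staggered): SH(0°)/F(60°) gauche 2.3 → 2.3 kJ/mol.
F at 120° (eclipsed): SH(0°)/H(0°) eclipsed 7.3; H(120°)/F(120°) eclipsed 4.5; H(240°)/tBu(240°) eclipsed 8.3 → 20.1 kJ/mol.
F at 180° (staggered): SH(0°)/tBu(300°) gauche 5.1 → 5.1 kJ/mol.
F at 240° (eclipsed): SH(0°)/tBu(0°) eclipsed 16.2; H(120°)/H(120°) eclipsed 3.5; H(240°)/F(240°) eclipsed 4.5 → 24.2 kJ/mol.
F at 300° (staggered): SH(0°)/F(300°) gauche 2.3; SH(0°)/tBu(60°) gauche 5.1 → 7.4 kJ/mol.
The minimum (2.3 kJ/mol) occurs with F at 60°.

60°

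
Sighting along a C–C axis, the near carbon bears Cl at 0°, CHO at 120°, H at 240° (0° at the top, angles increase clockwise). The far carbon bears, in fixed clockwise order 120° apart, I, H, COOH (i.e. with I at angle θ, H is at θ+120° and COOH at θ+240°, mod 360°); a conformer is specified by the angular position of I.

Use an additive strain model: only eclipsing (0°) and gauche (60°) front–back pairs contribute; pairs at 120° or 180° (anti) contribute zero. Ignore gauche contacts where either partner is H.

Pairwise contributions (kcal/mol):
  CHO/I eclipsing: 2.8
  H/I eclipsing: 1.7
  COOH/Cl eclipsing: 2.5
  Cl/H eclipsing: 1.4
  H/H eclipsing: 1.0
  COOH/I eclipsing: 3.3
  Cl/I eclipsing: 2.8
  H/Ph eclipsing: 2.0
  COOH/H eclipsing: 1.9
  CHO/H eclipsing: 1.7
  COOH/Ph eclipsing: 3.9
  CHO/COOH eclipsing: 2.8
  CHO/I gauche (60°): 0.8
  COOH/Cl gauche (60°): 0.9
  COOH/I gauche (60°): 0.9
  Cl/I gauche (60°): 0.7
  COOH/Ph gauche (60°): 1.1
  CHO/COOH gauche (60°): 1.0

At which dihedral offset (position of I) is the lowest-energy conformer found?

300°

I at 0° (eclipsed): Cl(0°)/I(0°) eclipsed 2.8; CHO(120°)/H(120°) eclipsed 1.7; H(240°)/COOH(240°) eclipsed 1.9 → 6.4 kcal/mol.
I at 60° (staggered): Cl(0°)/I(60°) gauche 0.7; Cl(0°)/COOH(300°) gauche 0.9; CHO(120°)/I(60°) gauche 0.8 → 2.4 kcal/mol.
I at 120° (eclipsed): Cl(0°)/COOH(0°) eclipsed 2.5; CHO(120°)/I(120°) eclipsed 2.8; H(240°)/H(240°) eclipsed 1.0 → 6.3 kcal/mol.
I at 180° (staggered): Cl(0°)/COOH(60°) gauche 0.9; CHO(120°)/I(180°) gauche 0.8; CHO(120°)/COOH(60°) gauche 1.0 → 2.7 kcal/mol.
I at 240° (eclipsed): Cl(0°)/H(0°) eclipsed 1.4; CHO(120°)/COOH(120°) eclipsed 2.8; H(240°)/I(240°) eclipsed 1.7 → 5.9 kcal/mol.
I at 300° (staggered): Cl(0°)/I(300°) gauche 0.7; CHO(120°)/COOH(180°) gauche 1.0 → 1.7 kcal/mol.
The minimum (1.7 kcal/mol) occurs with I at 300°.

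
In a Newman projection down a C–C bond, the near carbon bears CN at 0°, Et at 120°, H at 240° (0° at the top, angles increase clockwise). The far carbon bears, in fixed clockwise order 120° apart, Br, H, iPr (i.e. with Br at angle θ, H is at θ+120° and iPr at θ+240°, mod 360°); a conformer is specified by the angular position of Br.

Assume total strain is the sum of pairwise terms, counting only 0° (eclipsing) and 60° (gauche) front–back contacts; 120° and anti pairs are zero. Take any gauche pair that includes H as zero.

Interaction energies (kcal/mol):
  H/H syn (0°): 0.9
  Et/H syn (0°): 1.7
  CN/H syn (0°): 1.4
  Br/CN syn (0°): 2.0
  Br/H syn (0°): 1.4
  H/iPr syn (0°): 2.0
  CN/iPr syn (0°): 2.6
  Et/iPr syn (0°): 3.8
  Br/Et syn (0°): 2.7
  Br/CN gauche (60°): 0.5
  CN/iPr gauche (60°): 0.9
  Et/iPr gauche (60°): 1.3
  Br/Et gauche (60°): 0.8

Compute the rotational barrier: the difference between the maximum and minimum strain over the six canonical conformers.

4.8 kcal/mol

Br at 0° is eclipsed. CN at 0° is eclipsed with Br at 0° (2.0); Et at 120° is eclipsed with H at 120° (1.7); H at 240° is eclipsed with iPr at 240° (2.0). Total 5.7 kcal/mol.
Br at 60° is staggered. CN at 0° is gauche with Br at 60° (0.5); CN at 0° is gauche with iPr at 300° (0.9); Et at 120° is gauche with Br at 60° (0.8). Total 2.2 kcal/mol.
Br at 120° is eclipsed. CN at 0° is eclipsed with iPr at 0° (2.6); Et at 120° is eclipsed with Br at 120° (2.7); H at 240° is eclipsed with H at 240° (0.9). Total 6.2 kcal/mol.
Br at 180° is staggered. CN at 0° is gauche with iPr at 60° (0.9); Et at 120° is gauche with Br at 180° (0.8); Et at 120° is gauche with iPr at 60° (1.3). Total 3.0 kcal/mol.
Br at 240° is eclipsed. CN at 0° is eclipsed with H at 0° (1.4); Et at 120° is eclipsed with iPr at 120° (3.8); H at 240° is eclipsed with Br at 240° (1.4). Total 6.6 kcal/mol.
Br at 300° is staggered. CN at 0° is gauche with Br at 300° (0.5); Et at 120° is gauche with iPr at 180° (1.3). Total 1.8 kcal/mol.
Max at 240° (6.6 kcal/mol), min at 300° (1.8 kcal/mol); barrier = 4.8 kcal/mol.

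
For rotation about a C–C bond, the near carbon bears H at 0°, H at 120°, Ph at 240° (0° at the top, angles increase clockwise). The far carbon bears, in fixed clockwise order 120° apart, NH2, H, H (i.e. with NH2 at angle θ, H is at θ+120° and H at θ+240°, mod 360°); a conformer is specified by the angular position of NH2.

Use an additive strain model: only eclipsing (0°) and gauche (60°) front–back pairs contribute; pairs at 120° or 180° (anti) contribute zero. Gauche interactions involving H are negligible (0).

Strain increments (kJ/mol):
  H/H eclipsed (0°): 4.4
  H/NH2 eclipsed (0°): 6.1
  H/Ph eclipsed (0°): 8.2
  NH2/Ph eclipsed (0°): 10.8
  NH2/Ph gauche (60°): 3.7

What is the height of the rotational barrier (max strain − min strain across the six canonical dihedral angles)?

NH2 at 0° (eclipsed): H–NH2 eclipsed, H–H eclipsed, Ph–H eclipsed; 6.1 + 4.4 + 8.2 = 18.7 kJ/mol.
NH2 at 60° (staggered): no non-H gauche contacts → 0.0 kJ/mol.
NH2 at 120° (eclipsed): H–H eclipsed, H–NH2 eclipsed, Ph–H eclipsed; 4.4 + 6.1 + 8.2 = 18.7 kJ/mol.
NH2 at 180° (staggered): Ph–NH2 gauche; 3.7 = 3.7 kJ/mol.
NH2 at 240° (eclipsed): H–H eclipsed, H–H eclipsed, Ph–NH2 eclipsed; 4.4 + 4.4 + 10.8 = 19.6 kJ/mol.
NH2 at 300° (staggered): Ph–NH2 gauche; 3.7 = 3.7 kJ/mol.
Max at 240° (19.6 kJ/mol), min at 60° (0.0 kJ/mol); barrier = 19.6 kJ/mol.

19.6 kJ/mol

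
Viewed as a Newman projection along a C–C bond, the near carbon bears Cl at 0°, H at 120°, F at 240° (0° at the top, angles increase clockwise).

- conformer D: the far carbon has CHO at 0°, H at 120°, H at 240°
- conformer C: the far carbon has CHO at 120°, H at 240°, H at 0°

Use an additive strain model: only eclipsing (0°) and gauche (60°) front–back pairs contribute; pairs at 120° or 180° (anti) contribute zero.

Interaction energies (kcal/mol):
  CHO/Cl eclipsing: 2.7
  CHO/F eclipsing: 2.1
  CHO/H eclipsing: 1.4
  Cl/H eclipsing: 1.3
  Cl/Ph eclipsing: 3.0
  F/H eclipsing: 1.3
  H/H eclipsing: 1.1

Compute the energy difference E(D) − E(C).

D (eclipsed): Cl(0°)/CHO(0°) eclipsed 2.7; H(120°)/H(120°) eclipsed 1.1; F(240°)/H(240°) eclipsed 1.3 → 5.1 kcal/mol.
C (eclipsed): Cl(0°)/H(0°) eclipsed 1.3; H(120°)/CHO(120°) eclipsed 1.4; F(240°)/H(240°) eclipsed 1.3 → 4.0 kcal/mol.
E(D) − E(C) = 5.1 − 4.0 = +1.1 kcal/mol.

+1.1 kcal/mol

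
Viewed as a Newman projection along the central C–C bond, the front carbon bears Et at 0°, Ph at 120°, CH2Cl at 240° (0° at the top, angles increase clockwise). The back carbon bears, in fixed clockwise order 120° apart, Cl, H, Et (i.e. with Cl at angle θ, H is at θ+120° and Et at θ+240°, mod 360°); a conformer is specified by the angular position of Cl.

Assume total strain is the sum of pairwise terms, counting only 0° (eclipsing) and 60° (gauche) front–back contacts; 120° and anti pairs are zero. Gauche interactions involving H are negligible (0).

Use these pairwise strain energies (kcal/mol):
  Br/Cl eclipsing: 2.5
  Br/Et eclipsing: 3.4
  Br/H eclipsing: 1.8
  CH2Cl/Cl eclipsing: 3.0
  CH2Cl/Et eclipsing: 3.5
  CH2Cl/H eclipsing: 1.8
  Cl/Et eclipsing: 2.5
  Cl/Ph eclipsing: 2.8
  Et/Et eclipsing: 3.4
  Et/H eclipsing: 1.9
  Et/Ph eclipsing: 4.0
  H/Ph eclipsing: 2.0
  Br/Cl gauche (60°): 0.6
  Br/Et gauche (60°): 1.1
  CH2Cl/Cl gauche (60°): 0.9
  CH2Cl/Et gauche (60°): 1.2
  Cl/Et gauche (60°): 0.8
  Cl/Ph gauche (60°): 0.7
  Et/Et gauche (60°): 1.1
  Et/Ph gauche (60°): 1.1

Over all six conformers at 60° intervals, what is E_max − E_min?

Cl at 0° (eclipsed): Et–Cl eclipsed, Ph–H eclipsed, CH2Cl–Et eclipsed; 2.5 + 2.0 + 3.5 = 8.0 kcal/mol.
Cl at 60° (staggered): Et–Cl gauche, Et–Et gauche, Ph–Cl gauche, CH2Cl–Et gauche; 0.8 + 1.1 + 0.7 + 1.2 = 3.8 kcal/mol.
Cl at 120° (eclipsed): Et–Et eclipsed, Ph–Cl eclipsed, CH2Cl–H eclipsed; 3.4 + 2.8 + 1.8 = 8.0 kcal/mol.
Cl at 180° (staggered): Et–Et gauche, Ph–Cl gauche, Ph–Et gauche, CH2Cl–Cl gauche; 1.1 + 0.7 + 1.1 + 0.9 = 3.8 kcal/mol.
Cl at 240° (eclipsed): Et–H eclipsed, Ph–Et eclipsed, CH2Cl–Cl eclipsed; 1.9 + 4.0 + 3.0 = 8.9 kcal/mol.
Cl at 300° (staggered): Et–Cl gauche, Ph–Et gauche, CH2Cl–Cl gauche, CH2Cl–Et gauche; 0.8 + 1.1 + 0.9 + 1.2 = 4.0 kcal/mol.
Max at 240° (8.9 kcal/mol), min at 60° (3.8 kcal/mol); barrier = 5.1 kcal/mol.

5.1 kcal/mol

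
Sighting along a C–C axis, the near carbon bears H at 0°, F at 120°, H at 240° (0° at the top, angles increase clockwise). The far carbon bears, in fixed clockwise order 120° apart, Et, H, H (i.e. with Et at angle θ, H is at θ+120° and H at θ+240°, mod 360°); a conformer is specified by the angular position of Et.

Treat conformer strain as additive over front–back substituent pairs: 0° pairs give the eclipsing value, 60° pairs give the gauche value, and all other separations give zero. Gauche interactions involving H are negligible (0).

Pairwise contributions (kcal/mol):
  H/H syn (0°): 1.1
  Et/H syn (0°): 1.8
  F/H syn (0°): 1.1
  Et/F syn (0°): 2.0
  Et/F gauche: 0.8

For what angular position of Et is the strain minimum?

Et at 0° (eclipsed): H–Et eclipsed, F–H eclipsed, H–H eclipsed; 1.8 + 1.1 + 1.1 = 4.0 kcal/mol.
Et at 60° (staggered): F–Et gauche; 0.8 = 0.8 kcal/mol.
Et at 120° (eclipsed): H–H eclipsed, F–Et eclipsed, H–H eclipsed; 1.1 + 2.0 + 1.1 = 4.2 kcal/mol.
Et at 180° (staggered): F–Et gauche; 0.8 = 0.8 kcal/mol.
Et at 240° (eclipsed): H–H eclipsed, F–H eclipsed, H–Et eclipsed; 1.1 + 1.1 + 1.8 = 4.0 kcal/mol.
Et at 300° (staggered): no non-H gauche contacts → 0.0 kcal/mol.
The minimum (0.0 kcal/mol) occurs with Et at 300°.

300°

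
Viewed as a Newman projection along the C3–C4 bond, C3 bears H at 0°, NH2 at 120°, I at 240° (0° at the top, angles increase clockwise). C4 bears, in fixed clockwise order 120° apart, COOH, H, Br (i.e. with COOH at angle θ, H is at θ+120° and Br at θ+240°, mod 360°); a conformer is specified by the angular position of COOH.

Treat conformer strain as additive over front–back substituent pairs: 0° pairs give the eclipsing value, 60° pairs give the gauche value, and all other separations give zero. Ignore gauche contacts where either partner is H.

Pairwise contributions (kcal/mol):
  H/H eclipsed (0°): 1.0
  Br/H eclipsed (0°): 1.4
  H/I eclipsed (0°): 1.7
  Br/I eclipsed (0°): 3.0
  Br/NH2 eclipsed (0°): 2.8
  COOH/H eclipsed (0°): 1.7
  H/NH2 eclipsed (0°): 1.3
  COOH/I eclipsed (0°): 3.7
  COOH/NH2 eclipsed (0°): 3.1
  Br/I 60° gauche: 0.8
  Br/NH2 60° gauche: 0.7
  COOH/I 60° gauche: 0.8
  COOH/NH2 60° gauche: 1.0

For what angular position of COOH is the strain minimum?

COOH at 0° (eclipsed): H(0°)/COOH(0°) eclipsed 1.7; NH2(120°)/H(120°) eclipsed 1.3; I(240°)/Br(240°) eclipsed 3.0 → 6.0 kcal/mol.
COOH at 60° (staggered): NH2(120°)/COOH(60°) gauche 1.0; I(240°)/Br(300°) gauche 0.8 → 1.8 kcal/mol.
COOH at 120° (eclipsed): H(0°)/Br(0°) eclipsed 1.4; NH2(120°)/COOH(120°) eclipsed 3.1; I(240°)/H(240°) eclipsed 1.7 → 6.2 kcal/mol.
COOH at 180° (staggered): NH2(120°)/COOH(180°) gauche 1.0; NH2(120°)/Br(60°) gauche 0.7; I(240°)/COOH(180°) gauche 0.8 → 2.5 kcal/mol.
COOH at 240° (eclipsed): H(0°)/H(0°) eclipsed 1.0; NH2(120°)/Br(120°) eclipsed 2.8; I(240°)/COOH(240°) eclipsed 3.7 → 7.5 kcal/mol.
COOH at 300° (staggered): NH2(120°)/Br(180°) gauche 0.7; I(240°)/COOH(300°) gauche 0.8; I(240°)/Br(180°) gauche 0.8 → 2.3 kcal/mol.
The minimum (1.8 kcal/mol) occurs with COOH at 60°.

60°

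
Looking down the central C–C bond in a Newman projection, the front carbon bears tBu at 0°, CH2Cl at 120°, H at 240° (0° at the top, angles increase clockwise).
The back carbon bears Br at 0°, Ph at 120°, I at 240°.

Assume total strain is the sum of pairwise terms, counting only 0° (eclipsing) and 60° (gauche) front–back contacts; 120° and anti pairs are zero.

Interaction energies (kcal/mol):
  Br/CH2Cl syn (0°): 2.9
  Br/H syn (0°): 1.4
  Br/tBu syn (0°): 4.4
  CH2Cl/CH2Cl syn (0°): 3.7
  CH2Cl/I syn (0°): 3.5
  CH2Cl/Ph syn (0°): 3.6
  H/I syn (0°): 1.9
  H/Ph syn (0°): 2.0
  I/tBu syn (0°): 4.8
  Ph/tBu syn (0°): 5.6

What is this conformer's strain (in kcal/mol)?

9.9 kcal/mol

This conformer (eclipsed): tBu(0°)/Br(0°) eclipsed 4.4; CH2Cl(120°)/Ph(120°) eclipsed 3.6; H(240°)/I(240°) eclipsed 1.9 → 9.9 kcal/mol.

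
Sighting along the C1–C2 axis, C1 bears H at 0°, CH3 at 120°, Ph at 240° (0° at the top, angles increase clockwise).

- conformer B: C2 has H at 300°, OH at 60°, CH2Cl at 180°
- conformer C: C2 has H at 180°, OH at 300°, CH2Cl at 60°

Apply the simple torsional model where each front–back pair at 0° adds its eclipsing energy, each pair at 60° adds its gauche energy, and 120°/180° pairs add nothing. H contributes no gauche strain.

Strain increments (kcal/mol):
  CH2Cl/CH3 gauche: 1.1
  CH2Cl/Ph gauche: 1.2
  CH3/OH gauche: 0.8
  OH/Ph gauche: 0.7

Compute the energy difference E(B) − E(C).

B (staggered): CH3(120°)/OH(60°) gauche 0.8; CH3(120°)/CH2Cl(180°) gauche 1.1; Ph(240°)/CH2Cl(180°) gauche 1.2 → 3.1 kcal/mol.
C (staggered): CH3(120°)/CH2Cl(60°) gauche 1.1; Ph(240°)/OH(300°) gauche 0.7 → 1.8 kcal/mol.
E(B) − E(C) = 3.1 − 1.8 = +1.3 kcal/mol.

+1.3 kcal/mol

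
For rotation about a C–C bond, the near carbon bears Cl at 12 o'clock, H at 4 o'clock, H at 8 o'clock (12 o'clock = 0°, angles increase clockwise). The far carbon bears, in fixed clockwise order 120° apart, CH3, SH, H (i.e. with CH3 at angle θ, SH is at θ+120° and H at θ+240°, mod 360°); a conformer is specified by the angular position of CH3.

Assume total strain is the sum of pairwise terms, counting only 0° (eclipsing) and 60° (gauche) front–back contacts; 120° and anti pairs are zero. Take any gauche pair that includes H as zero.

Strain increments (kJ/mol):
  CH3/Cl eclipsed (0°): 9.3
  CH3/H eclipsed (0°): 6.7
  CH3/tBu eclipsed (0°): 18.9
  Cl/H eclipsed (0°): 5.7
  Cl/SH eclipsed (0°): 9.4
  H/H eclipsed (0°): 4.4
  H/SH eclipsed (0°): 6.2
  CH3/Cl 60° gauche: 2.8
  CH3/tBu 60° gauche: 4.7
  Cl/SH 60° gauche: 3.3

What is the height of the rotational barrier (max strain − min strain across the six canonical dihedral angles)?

CH3 at 0° (eclipsed): Cl–CH3 eclipsed, H–SH eclipsed, H–H eclipsed; 9.3 + 6.2 + 4.4 = 19.9 kJ/mol.
CH3 at 60° (staggered): Cl–CH3 gauche; 2.8 = 2.8 kJ/mol.
CH3 at 120° (eclipsed): Cl–H eclipsed, H–CH3 eclipsed, H–SH eclipsed; 5.7 + 6.7 + 6.2 = 18.6 kJ/mol.
CH3 at 180° (staggered): Cl–SH gauche; 3.3 = 3.3 kJ/mol.
CH3 at 240° (eclipsed): Cl–SH eclipsed, H–H eclipsed, H–CH3 eclipsed; 9.4 + 4.4 + 6.7 = 20.5 kJ/mol.
CH3 at 300° (staggered): Cl–CH3 gauche, Cl–SH gauche; 2.8 + 3.3 = 6.1 kJ/mol.
Max at 240° (20.5 kJ/mol), min at 60° (2.8 kJ/mol); barrier = 17.7 kJ/mol.

17.7 kJ/mol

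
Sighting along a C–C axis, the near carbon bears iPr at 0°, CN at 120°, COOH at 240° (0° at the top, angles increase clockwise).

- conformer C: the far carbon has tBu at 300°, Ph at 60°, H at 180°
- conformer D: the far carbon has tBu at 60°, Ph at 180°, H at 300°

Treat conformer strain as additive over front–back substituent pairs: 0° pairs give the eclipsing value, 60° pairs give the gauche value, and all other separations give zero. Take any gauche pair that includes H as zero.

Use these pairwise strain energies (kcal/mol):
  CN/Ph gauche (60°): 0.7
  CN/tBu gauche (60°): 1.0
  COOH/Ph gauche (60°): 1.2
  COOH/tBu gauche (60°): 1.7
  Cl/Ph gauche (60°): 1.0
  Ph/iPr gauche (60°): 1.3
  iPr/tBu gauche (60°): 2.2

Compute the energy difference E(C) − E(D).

+0.8 kcal/mol

C (staggered): iPr–tBu gauche, iPr–Ph gauche, CN–Ph gauche, COOH–tBu gauche; 2.2 + 1.3 + 0.7 + 1.7 = 5.9 kcal/mol.
D (staggered): iPr–tBu gauche, CN–tBu gauche, CN–Ph gauche, COOH–Ph gauche; 2.2 + 1.0 + 0.7 + 1.2 = 5.1 kcal/mol.
E(C) − E(D) = 5.9 − 5.1 = +0.8 kcal/mol.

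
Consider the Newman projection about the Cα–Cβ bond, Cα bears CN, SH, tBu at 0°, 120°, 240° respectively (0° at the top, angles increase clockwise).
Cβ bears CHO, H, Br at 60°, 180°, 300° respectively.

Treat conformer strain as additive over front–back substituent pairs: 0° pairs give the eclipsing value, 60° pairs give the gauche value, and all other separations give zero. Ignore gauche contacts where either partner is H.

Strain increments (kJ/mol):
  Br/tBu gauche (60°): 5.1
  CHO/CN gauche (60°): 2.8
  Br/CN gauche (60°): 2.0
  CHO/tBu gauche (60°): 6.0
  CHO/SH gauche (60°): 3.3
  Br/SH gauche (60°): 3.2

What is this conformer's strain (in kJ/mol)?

This conformer (staggered): CN(0°)/CHO(60°) gauche 2.8; CN(0°)/Br(300°) gauche 2.0; SH(120°)/CHO(60°) gauche 3.3; tBu(240°)/Br(300°) gauche 5.1 → 13.2 kJ/mol.

13.2 kJ/mol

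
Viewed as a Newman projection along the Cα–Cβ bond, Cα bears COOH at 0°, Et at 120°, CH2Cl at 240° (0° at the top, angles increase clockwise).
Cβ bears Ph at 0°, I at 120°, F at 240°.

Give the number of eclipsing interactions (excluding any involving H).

3

Non-H eclipsing pairs: COOH(0°)/Ph(0°); Et(120°)/I(120°); CH2Cl(240°)/F(240°) — 3 interactions.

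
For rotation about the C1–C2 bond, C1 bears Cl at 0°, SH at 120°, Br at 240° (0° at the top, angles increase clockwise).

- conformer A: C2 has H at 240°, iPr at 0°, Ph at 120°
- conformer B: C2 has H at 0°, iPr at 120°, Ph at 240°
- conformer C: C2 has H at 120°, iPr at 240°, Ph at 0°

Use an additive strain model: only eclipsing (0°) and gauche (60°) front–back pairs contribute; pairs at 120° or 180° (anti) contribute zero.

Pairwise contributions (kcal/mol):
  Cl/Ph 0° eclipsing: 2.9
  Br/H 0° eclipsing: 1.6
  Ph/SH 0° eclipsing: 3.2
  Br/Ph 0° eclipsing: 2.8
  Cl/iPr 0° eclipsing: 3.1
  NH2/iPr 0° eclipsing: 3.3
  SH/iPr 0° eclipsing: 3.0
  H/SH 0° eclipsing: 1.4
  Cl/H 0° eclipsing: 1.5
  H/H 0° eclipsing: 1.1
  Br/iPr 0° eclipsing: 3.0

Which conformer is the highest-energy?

A (eclipsed): Cl–iPr eclipsed, SH–Ph eclipsed, Br–H eclipsed; 3.1 + 3.2 + 1.6 = 7.9 kcal/mol.
B (eclipsed): Cl–H eclipsed, SH–iPr eclipsed, Br–Ph eclipsed; 1.5 + 3.0 + 2.8 = 7.3 kcal/mol.
C (eclipsed): Cl–Ph eclipsed, SH–H eclipsed, Br–iPr eclipsed; 2.9 + 1.4 + 3.0 = 7.3 kcal/mol.
A has the highest total (7.9 kcal/mol).

A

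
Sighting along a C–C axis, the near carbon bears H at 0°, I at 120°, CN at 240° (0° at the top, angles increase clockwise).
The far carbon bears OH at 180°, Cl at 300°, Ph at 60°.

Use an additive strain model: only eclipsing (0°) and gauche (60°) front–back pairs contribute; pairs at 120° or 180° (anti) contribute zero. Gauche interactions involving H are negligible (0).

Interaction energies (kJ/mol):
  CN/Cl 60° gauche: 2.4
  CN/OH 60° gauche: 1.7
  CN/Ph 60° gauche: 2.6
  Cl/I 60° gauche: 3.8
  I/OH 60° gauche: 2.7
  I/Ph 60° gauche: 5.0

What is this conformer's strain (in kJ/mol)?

This conformer (staggered): I–OH gauche, I–Ph gauche, CN–OH gauche, CN–Cl gauche; 2.7 + 5.0 + 1.7 + 2.4 = 11.8 kJ/mol.

11.8 kJ/mol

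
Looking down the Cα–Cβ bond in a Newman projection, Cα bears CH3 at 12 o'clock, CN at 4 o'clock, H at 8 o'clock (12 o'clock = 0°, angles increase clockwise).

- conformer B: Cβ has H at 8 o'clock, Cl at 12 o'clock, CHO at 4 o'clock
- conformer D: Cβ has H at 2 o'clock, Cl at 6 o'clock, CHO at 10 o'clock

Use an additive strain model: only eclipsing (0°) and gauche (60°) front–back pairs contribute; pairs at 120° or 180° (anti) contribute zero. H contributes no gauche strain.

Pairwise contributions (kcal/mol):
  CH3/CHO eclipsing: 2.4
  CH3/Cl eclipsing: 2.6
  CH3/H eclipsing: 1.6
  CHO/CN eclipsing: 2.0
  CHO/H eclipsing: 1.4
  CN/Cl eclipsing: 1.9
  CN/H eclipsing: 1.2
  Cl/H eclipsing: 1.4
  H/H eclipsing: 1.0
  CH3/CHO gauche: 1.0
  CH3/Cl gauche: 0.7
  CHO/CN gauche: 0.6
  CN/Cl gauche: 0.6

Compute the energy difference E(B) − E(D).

B (eclipsed): CH3–Cl eclipsed, CN–CHO eclipsed, H–H eclipsed; 2.6 + 2.0 + 1.0 = 5.6 kcal/mol.
D (staggered): CH3–CHO gauche, CN–Cl gauche; 1.0 + 0.6 = 1.6 kcal/mol.
E(B) − E(D) = 5.6 − 1.6 = +4.0 kcal/mol.

+4.0 kcal/mol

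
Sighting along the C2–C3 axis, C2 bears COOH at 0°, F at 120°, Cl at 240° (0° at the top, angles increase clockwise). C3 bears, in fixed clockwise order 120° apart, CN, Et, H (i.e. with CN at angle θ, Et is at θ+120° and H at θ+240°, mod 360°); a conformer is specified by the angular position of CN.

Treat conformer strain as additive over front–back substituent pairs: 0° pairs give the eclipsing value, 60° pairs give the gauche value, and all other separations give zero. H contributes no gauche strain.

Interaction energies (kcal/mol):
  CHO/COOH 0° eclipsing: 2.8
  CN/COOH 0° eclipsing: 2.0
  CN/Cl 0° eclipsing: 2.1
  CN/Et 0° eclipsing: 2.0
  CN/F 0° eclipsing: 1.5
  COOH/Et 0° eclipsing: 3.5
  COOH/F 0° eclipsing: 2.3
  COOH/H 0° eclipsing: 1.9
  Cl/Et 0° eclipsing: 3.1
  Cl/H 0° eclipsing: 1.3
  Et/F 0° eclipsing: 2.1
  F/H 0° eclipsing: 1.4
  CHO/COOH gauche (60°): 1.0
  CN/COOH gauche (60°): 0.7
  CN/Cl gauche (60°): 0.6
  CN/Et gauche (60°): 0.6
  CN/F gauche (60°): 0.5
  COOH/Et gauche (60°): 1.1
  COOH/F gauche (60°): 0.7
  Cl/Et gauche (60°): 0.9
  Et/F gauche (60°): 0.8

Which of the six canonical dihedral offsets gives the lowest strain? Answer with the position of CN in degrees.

CN at 0° (eclipsed): COOH–CN eclipsed, F–Et eclipsed, Cl–H eclipsed; 2.0 + 2.1 + 1.3 = 5.4 kcal/mol.
CN at 60° (staggered): COOH–CN gauche, F–CN gauche, F–Et gauche, Cl–Et gauche; 0.7 + 0.5 + 0.8 + 0.9 = 2.9 kcal/mol.
CN at 120° (eclipsed): COOH–H eclipsed, F–CN eclipsed, Cl–Et eclipsed; 1.9 + 1.5 + 3.1 = 6.5 kcal/mol.
CN at 180° (staggered): COOH–Et gauche, F–CN gauche, Cl–CN gauche, Cl–Et gauche; 1.1 + 0.5 + 0.6 + 0.9 = 3.1 kcal/mol.
CN at 240° (eclipsed): COOH–Et eclipsed, F–H eclipsed, Cl–CN eclipsed; 3.5 + 1.4 + 2.1 = 7.0 kcal/mol.
CN at 300° (staggered): COOH–CN gauche, COOH–Et gauche, F–Et gauche, Cl–CN gauche; 0.7 + 1.1 + 0.8 + 0.6 = 3.2 kcal/mol.
The minimum (2.9 kcal/mol) occurs with CN at 60°.

60°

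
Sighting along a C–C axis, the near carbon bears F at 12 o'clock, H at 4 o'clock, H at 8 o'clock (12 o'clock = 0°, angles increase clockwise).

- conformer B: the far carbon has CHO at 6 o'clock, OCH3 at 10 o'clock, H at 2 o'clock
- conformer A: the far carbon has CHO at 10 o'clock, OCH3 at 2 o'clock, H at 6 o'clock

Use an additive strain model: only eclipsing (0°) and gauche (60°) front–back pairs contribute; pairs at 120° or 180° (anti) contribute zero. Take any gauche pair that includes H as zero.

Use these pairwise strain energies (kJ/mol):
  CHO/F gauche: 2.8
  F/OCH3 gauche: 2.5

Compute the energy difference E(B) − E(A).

B (staggered): F(0°)/OCH3(300°) gauche 2.5 → 2.5 kJ/mol.
A (staggered): F(0°)/CHO(300°) gauche 2.8; F(0°)/OCH3(60°) gauche 2.5 → 5.3 kJ/mol.
E(B) − E(A) = 2.5 − 5.3 = -2.8 kJ/mol.

-2.8 kJ/mol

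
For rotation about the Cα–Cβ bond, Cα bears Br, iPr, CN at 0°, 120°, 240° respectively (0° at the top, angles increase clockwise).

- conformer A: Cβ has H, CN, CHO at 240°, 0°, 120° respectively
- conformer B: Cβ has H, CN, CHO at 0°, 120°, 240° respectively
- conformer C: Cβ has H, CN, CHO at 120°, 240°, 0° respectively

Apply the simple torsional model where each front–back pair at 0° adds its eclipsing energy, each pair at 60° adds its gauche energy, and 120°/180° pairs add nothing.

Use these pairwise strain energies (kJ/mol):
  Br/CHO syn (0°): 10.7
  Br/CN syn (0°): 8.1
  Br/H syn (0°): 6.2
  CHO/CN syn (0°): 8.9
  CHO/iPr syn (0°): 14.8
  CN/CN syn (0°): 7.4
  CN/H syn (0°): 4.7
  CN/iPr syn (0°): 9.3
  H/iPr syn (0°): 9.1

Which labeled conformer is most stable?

B

A (eclipsed): Br–CN eclipsed, iPr–CHO eclipsed, CN–H eclipsed; 8.1 + 14.8 + 4.7 = 27.6 kJ/mol.
B (eclipsed): Br–H eclipsed, iPr–CN eclipsed, CN–CHO eclipsed; 6.2 + 9.3 + 8.9 = 24.4 kJ/mol.
C (eclipsed): Br–CHO eclipsed, iPr–H eclipsed, CN–CN eclipsed; 10.7 + 9.1 + 7.4 = 27.2 kJ/mol.
B has the lowest total (24.4 kJ/mol).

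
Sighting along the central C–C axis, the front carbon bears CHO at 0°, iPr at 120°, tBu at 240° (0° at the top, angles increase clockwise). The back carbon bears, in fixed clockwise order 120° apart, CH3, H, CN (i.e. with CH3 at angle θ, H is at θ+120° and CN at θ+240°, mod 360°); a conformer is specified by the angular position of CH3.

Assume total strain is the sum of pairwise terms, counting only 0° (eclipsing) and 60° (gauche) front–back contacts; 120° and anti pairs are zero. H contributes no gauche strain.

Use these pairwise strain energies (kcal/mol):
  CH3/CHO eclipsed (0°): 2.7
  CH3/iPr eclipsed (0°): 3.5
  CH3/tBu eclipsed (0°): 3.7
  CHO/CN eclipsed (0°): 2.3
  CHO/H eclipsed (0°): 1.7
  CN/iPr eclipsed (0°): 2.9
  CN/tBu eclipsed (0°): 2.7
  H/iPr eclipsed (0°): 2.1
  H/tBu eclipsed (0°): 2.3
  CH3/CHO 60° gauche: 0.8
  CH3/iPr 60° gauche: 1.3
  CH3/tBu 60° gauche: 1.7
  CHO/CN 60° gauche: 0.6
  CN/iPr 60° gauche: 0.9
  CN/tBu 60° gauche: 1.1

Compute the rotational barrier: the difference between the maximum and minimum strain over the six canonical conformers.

4.5 kcal/mol

CH3 at 0° (eclipsed): CHO(0°)/CH3(0°) eclipsed 2.7; iPr(120°)/H(120°) eclipsed 2.1; tBu(240°)/CN(240°) eclipsed 2.7 → 7.5 kcal/mol.
CH3 at 60° (staggered): CHO(0°)/CH3(60°) gauche 0.8; CHO(0°)/CN(300°) gauche 0.6; iPr(120°)/CH3(60°) gauche 1.3; tBu(240°)/CN(300°) gauche 1.1 → 3.8 kcal/mol.
CH3 at 120° (eclipsed): CHO(0°)/CN(0°) eclipsed 2.3; iPr(120°)/CH3(120°) eclipsed 3.5; tBu(240°)/H(240°) eclipsed 2.3 → 8.1 kcal/mol.
CH3 at 180° (staggered): CHO(0°)/CN(60°) gauche 0.6; iPr(120°)/CH3(180°) gauche 1.3; iPr(120°)/CN(60°) gauche 0.9; tBu(240°)/CH3(180°) gauche 1.7 → 4.5 kcal/mol.
CH3 at 240° (eclipsed): CHO(0°)/H(0°) eclipsed 1.7; iPr(120°)/CN(120°) eclipsed 2.9; tBu(240°)/CH3(240°) eclipsed 3.7 → 8.3 kcal/mol.
CH3 at 300° (staggered): CHO(0°)/CH3(300°) gauche 0.8; iPr(120°)/CN(180°) gauche 0.9; tBu(240°)/CH3(300°) gauche 1.7; tBu(240°)/CN(180°) gauche 1.1 → 4.5 kcal/mol.
Max at 240° (8.3 kcal/mol), min at 60° (3.8 kcal/mol); barrier = 4.5 kcal/mol.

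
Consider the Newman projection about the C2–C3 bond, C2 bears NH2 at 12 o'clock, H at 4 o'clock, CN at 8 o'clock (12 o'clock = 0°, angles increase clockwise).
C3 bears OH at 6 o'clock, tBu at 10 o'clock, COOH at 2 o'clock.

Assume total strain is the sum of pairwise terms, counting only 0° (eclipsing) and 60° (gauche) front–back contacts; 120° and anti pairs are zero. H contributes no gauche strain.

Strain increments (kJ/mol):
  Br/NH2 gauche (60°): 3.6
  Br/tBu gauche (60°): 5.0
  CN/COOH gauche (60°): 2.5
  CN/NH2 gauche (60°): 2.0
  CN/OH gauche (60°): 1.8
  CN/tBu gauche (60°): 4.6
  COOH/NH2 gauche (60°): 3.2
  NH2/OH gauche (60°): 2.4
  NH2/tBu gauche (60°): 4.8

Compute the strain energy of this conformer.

14.4 kJ/mol

This conformer is staggered. NH2 at 0° is gauche with tBu at 300° (4.8); NH2 at 0° is gauche with COOH at 60° (3.2); CN at 240° is gauche with OH at 180° (1.8); CN at 240° is gauche with tBu at 300° (4.6). Total 14.4 kJ/mol.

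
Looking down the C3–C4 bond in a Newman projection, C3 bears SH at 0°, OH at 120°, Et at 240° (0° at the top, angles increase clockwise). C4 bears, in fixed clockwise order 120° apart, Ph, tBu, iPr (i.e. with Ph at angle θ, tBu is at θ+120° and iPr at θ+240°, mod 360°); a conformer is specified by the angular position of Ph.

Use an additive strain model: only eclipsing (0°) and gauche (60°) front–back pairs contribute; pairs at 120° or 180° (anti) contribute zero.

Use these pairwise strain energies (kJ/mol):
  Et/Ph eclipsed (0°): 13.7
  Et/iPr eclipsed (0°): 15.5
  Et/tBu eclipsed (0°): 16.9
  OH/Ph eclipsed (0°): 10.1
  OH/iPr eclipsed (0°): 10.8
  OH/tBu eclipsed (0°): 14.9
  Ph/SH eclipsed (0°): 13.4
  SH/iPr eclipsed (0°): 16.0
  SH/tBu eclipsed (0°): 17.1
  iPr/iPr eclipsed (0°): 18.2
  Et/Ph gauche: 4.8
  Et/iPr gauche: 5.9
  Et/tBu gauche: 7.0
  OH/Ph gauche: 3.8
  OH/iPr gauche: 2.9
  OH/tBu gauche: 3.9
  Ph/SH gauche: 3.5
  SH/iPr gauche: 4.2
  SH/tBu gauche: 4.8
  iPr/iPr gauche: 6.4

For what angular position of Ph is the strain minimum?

Ph at 0° (eclipsed): SH–Ph eclipsed, OH–tBu eclipsed, Et–iPr eclipsed; 13.4 + 14.9 + 15.5 = 43.8 kJ/mol.
Ph at 60° (staggered): SH–Ph gauche, SH–iPr gauche, OH–Ph gauche, OH–tBu gauche, Et–tBu gauche, Et–iPr gauche; 3.5 + 4.2 + 3.8 + 3.9 + 7.0 + 5.9 = 28.3 kJ/mol.
Ph at 120° (eclipsed): SH–iPr eclipsed, OH–Ph eclipsed, Et–tBu eclipsed; 16.0 + 10.1 + 16.9 = 43.0 kJ/mol.
Ph at 180° (staggered): SH–tBu gauche, SH–iPr gauche, OH–Ph gauche, OH–iPr gauche, Et–Ph gauche, Et–tBu gauche; 4.8 + 4.2 + 3.8 + 2.9 + 4.8 + 7.0 = 27.5 kJ/mol.
Ph at 240° (eclipsed): SH–tBu eclipsed, OH–iPr eclipsed, Et–Ph eclipsed; 17.1 + 10.8 + 13.7 = 41.6 kJ/mol.
Ph at 300° (staggered): SH–Ph gauche, SH–tBu gauche, OH–tBu gauche, OH–iPr gauche, Et–Ph gauche, Et–iPr gauche; 3.5 + 4.8 + 3.9 + 2.9 + 4.8 + 5.9 = 25.8 kJ/mol.
The minimum (25.8 kJ/mol) occurs with Ph at 300°.

300°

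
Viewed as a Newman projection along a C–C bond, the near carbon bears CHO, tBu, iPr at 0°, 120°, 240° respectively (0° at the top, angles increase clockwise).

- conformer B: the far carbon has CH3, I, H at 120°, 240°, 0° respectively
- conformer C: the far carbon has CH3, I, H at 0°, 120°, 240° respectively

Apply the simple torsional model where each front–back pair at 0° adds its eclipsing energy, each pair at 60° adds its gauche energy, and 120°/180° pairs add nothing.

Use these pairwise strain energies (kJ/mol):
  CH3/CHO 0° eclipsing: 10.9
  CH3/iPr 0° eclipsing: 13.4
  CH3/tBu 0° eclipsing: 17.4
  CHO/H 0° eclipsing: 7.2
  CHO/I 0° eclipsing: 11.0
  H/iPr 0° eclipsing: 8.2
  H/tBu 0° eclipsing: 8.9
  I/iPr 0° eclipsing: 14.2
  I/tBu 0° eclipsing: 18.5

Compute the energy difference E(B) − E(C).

B is eclipsed. CHO at 0° is eclipsed with H at 0° (7.2); tBu at 120° is eclipsed with CH3 at 120° (17.4); iPr at 240° is eclipsed with I at 240° (14.2). Total 38.8 kJ/mol.
C is eclipsed. CHO at 0° is eclipsed with CH3 at 0° (10.9); tBu at 120° is eclipsed with I at 120° (18.5); iPr at 240° is eclipsed with H at 240° (8.2). Total 37.6 kJ/mol.
E(B) − E(C) = 38.8 − 37.6 = +1.2 kJ/mol.

+1.2 kJ/mol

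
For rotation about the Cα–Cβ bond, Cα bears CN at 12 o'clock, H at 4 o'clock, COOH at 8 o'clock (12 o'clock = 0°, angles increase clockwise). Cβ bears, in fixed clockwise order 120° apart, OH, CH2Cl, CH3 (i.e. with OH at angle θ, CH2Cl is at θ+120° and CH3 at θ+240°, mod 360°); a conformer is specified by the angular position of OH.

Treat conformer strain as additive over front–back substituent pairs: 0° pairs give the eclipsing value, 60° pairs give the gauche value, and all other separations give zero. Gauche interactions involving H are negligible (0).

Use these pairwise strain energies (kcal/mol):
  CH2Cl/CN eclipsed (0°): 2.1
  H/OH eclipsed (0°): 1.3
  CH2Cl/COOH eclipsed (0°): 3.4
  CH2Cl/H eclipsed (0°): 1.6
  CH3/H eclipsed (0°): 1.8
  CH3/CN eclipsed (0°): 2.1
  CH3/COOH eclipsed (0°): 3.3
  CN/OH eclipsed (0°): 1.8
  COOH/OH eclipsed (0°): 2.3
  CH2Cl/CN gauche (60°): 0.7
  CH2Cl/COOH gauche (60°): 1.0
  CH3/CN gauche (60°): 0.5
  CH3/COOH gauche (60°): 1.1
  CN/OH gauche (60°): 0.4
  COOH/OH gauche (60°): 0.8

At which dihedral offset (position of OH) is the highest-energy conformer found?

120°

OH at 0° is eclipsed. CN at 0° is eclipsed with OH at 0° (1.8); H at 120° is eclipsed with CH2Cl at 120° (1.6); COOH at 240° is eclipsed with CH3 at 240° (3.3). Total 6.7 kcal/mol.
OH at 60° is staggered. CN at 0° is gauche with OH at 60° (0.4); CN at 0° is gauche with CH3 at 300° (0.5); COOH at 240° is gauche with CH2Cl at 180° (1.0); COOH at 240° is gauche with CH3 at 300° (1.1). Total 3.0 kcal/mol.
OH at 120° is eclipsed. CN at 0° is eclipsed with CH3 at 0° (2.1); H at 120° is eclipsed with OH at 120° (1.3); COOH at 240° is eclipsed with CH2Cl at 240° (3.4). Total 6.8 kcal/mol.
OH at 180° is staggered. CN at 0° is gauche with CH2Cl at 300° (0.7); CN at 0° is gauche with CH3 at 60° (0.5); COOH at 240° is gauche with OH at 180° (0.8); COOH at 240° is gauche with CH2Cl at 300° (1.0). Total 3.0 kcal/mol.
OH at 240° is eclipsed. CN at 0° is eclipsed with CH2Cl at 0° (2.1); H at 120° is eclipsed with CH3 at 120° (1.8); COOH at 240° is eclipsed with OH at 240° (2.3). Total 6.2 kcal/mol.
OH at 300° is staggered. CN at 0° is gauche with OH at 300° (0.4); CN at 0° is gauche with CH2Cl at 60° (0.7); COOH at 240° is gauche with OH at 300° (0.8); COOH at 240° is gauche with CH3 at 180° (1.1). Total 3.0 kcal/mol.
The maximum (6.8 kcal/mol) occurs with OH at 120°.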